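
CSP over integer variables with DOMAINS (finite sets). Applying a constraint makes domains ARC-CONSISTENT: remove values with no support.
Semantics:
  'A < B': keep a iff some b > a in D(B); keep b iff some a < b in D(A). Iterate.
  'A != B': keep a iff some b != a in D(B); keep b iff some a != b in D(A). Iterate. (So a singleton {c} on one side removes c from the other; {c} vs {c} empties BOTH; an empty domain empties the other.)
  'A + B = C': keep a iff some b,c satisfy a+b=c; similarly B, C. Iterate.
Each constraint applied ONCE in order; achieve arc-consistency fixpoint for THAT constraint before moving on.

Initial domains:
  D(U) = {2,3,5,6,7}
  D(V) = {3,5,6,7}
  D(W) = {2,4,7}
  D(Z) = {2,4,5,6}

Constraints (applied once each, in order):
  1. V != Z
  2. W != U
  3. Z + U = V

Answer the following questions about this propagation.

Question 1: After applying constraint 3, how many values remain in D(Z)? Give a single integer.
Constraint 1 (V != Z) on D(V)={3,5,6,7} D(Z)={2,4,5,6}: no change
Constraint 2 (W != U) on D(W)={2,4,7} D(U)={2,3,5,6,7}: no change
Constraint 3 (Z + U = V) on D(Z)={2,4,5,6} D(U)={2,3,5,6,7} D(V)={3,5,6,7}: Z {2,4,5,6}->{2,4,5}; U {2,3,5,6,7}->{2,3,5}; V {3,5,6,7}->{5,6,7}
So after constraint 3: D(Z)={2,4,5}, size = 3

Answer: 3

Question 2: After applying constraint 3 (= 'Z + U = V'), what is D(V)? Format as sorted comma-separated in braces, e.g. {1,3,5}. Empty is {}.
Constraint 1 (V != Z) on D(V)={3,5,6,7} D(Z)={2,4,5,6}: no change
Constraint 2 (W != U) on D(W)={2,4,7} D(U)={2,3,5,6,7}: no change
Constraint 3 (Z + U = V) on D(Z)={2,4,5,6} D(U)={2,3,5,6,7} D(V)={3,5,6,7}: Z {2,4,5,6}->{2,4,5}; U {2,3,5,6,7}->{2,3,5}; V {3,5,6,7}->{5,6,7}
So after constraint 3: D(V) = {5,6,7}

Answer: {5,6,7}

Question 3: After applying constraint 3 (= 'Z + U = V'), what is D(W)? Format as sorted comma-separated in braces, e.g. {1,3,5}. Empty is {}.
Constraint 1 (V != Z) on D(V)={3,5,6,7} D(Z)={2,4,5,6}: no change
Constraint 2 (W != U) on D(W)={2,4,7} D(U)={2,3,5,6,7}: no change
Constraint 3 (Z + U = V) on D(Z)={2,4,5,6} D(U)={2,3,5,6,7} D(V)={3,5,6,7}: Z {2,4,5,6}->{2,4,5}; U {2,3,5,6,7}->{2,3,5}; V {3,5,6,7}->{5,6,7}
So after constraint 3: D(W) = {2,4,7}

Answer: {2,4,7}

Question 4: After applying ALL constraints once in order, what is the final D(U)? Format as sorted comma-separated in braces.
Answer: {2,3,5}

Derivation:
Constraint 1 (V != Z) on D(V)={3,5,6,7} D(Z)={2,4,5,6}: no change
Constraint 2 (W != U) on D(W)={2,4,7} D(U)={2,3,5,6,7}: no change
Constraint 3 (Z + U = V) on D(Z)={2,4,5,6} D(U)={2,3,5,6,7} D(V)={3,5,6,7}: Z {2,4,5,6}->{2,4,5}; U {2,3,5,6,7}->{2,3,5}; V {3,5,6,7}->{5,6,7}
So after all 3 constraints: D(U) = {2,3,5}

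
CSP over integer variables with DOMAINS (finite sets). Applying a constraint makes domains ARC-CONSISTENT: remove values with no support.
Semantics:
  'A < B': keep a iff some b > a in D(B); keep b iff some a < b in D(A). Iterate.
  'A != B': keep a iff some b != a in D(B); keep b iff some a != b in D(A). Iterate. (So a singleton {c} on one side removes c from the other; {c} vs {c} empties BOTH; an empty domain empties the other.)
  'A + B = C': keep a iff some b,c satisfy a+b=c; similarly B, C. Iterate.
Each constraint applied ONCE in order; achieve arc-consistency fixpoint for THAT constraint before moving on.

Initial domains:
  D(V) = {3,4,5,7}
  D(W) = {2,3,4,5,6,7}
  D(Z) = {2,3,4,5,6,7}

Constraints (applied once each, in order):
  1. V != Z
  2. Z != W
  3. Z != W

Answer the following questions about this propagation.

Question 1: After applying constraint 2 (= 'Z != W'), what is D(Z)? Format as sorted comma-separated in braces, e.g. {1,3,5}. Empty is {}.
Constraint 1 (V != Z) on D(V)={3,4,5,7} D(Z)={2,3,4,5,6,7}: no change
Constraint 2 (Z != W) on D(Z)={2,3,4,5,6,7} D(W)={2,3,4,5,6,7}: no change
So after constraint 2: D(Z) = {2,3,4,5,6,7}

Answer: {2,3,4,5,6,7}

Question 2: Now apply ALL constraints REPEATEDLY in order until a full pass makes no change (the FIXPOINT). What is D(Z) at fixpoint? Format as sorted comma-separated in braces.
pass 0 (initial): D(Z)={2,3,4,5,6,7}
pass 1: no change
Fixpoint after 1 passes: D(Z) = {2,3,4,5,6,7}

Answer: {2,3,4,5,6,7}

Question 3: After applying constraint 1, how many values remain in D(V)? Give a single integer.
Constraint 1 (V != Z) on D(V)={3,4,5,7} D(Z)={2,3,4,5,6,7}: no change
So after constraint 1: D(V)={3,4,5,7}, size = 4

Answer: 4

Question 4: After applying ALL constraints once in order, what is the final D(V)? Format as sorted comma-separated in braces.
Constraint 1 (V != Z) on D(V)={3,4,5,7} D(Z)={2,3,4,5,6,7}: no change
Constraint 2 (Z != W) on D(Z)={2,3,4,5,6,7} D(W)={2,3,4,5,6,7}: no change
Constraint 3 (Z != W) on D(Z)={2,3,4,5,6,7} D(W)={2,3,4,5,6,7}: no change
So after all 3 constraints: D(V) = {3,4,5,7}

Answer: {3,4,5,7}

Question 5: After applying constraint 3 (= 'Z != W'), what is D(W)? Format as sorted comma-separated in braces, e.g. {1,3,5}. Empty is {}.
Constraint 1 (V != Z) on D(V)={3,4,5,7} D(Z)={2,3,4,5,6,7}: no change
Constraint 2 (Z != W) on D(Z)={2,3,4,5,6,7} D(W)={2,3,4,5,6,7}: no change
Constraint 3 (Z != W) on D(Z)={2,3,4,5,6,7} D(W)={2,3,4,5,6,7}: no change
So after constraint 3: D(W) = {2,3,4,5,6,7}

Answer: {2,3,4,5,6,7}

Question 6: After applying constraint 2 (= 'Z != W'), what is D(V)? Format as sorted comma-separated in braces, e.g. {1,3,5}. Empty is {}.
Constraint 1 (V != Z) on D(V)={3,4,5,7} D(Z)={2,3,4,5,6,7}: no change
Constraint 2 (Z != W) on D(Z)={2,3,4,5,6,7} D(W)={2,3,4,5,6,7}: no change
So after constraint 2: D(V) = {3,4,5,7}

Answer: {3,4,5,7}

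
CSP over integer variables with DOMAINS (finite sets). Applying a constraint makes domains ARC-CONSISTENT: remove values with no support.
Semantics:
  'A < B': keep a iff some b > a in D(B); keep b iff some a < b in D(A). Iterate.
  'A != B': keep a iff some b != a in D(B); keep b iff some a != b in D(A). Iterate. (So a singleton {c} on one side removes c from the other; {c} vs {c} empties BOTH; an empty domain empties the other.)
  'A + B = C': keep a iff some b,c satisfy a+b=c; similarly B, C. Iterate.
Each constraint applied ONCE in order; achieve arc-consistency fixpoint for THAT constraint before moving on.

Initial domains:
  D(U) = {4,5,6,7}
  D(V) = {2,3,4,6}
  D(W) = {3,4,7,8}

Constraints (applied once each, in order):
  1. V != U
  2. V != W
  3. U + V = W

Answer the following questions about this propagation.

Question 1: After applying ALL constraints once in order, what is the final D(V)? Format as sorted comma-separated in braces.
Answer: {2,3,4}

Derivation:
Constraint 1 (V != U) on D(V)={2,3,4,6} D(U)={4,5,6,7}: no change
Constraint 2 (V != W) on D(V)={2,3,4,6} D(W)={3,4,7,8}: no change
Constraint 3 (U + V = W) on D(U)={4,5,6,7} D(V)={2,3,4,6} D(W)={3,4,7,8}: U {4,5,6,7}->{4,5,6}; V {2,3,4,6}->{2,3,4}; W {3,4,7,8}->{7,8}
So after all 3 constraints: D(V) = {2,3,4}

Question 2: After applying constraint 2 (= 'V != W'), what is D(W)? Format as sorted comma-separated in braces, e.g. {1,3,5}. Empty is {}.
Answer: {3,4,7,8}

Derivation:
Constraint 1 (V != U) on D(V)={2,3,4,6} D(U)={4,5,6,7}: no change
Constraint 2 (V != W) on D(V)={2,3,4,6} D(W)={3,4,7,8}: no change
So after constraint 2: D(W) = {3,4,7,8}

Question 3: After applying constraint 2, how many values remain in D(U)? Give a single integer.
Constraint 1 (V != U) on D(V)={2,3,4,6} D(U)={4,5,6,7}: no change
Constraint 2 (V != W) on D(V)={2,3,4,6} D(W)={3,4,7,8}: no change
So after constraint 2: D(U)={4,5,6,7}, size = 4

Answer: 4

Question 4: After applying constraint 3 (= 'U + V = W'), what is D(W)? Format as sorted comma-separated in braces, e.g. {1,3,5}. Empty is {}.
Constraint 1 (V != U) on D(V)={2,3,4,6} D(U)={4,5,6,7}: no change
Constraint 2 (V != W) on D(V)={2,3,4,6} D(W)={3,4,7,8}: no change
Constraint 3 (U + V = W) on D(U)={4,5,6,7} D(V)={2,3,4,6} D(W)={3,4,7,8}: U {4,5,6,7}->{4,5,6}; V {2,3,4,6}->{2,3,4}; W {3,4,7,8}->{7,8}
So after constraint 3: D(W) = {7,8}

Answer: {7,8}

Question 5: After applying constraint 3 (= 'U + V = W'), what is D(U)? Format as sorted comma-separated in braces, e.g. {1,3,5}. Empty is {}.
Answer: {4,5,6}

Derivation:
Constraint 1 (V != U) on D(V)={2,3,4,6} D(U)={4,5,6,7}: no change
Constraint 2 (V != W) on D(V)={2,3,4,6} D(W)={3,4,7,8}: no change
Constraint 3 (U + V = W) on D(U)={4,5,6,7} D(V)={2,3,4,6} D(W)={3,4,7,8}: U {4,5,6,7}->{4,5,6}; V {2,3,4,6}->{2,3,4}; W {3,4,7,8}->{7,8}
So after constraint 3: D(U) = {4,5,6}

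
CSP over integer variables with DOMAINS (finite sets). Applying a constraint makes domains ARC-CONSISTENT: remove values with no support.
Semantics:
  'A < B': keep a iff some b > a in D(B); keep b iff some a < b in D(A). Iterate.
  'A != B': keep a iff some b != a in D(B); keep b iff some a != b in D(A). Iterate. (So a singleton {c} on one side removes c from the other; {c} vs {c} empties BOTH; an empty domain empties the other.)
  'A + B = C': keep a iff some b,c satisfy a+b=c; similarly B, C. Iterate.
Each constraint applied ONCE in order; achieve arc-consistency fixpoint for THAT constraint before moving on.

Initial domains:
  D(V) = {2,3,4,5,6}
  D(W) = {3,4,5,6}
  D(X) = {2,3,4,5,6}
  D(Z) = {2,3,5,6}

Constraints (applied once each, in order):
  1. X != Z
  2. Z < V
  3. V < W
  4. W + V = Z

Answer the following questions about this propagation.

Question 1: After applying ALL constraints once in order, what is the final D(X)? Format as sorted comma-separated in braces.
Constraint 1 (X != Z) on D(X)={2,3,4,5,6} D(Z)={2,3,5,6}: no change
Constraint 2 (Z < V) on D(Z)={2,3,5,6} D(V)={2,3,4,5,6}: Z {2,3,5,6}->{2,3,5}; V {2,3,4,5,6}->{3,4,5,6}
Constraint 3 (V < W) on D(V)={3,4,5,6} D(W)={3,4,5,6}: V {3,4,5,6}->{3,4,5}; W {3,4,5,6}->{4,5,6}
Constraint 4 (W + V = Z) on D(W)={4,5,6} D(V)={3,4,5} D(Z)={2,3,5}: W {4,5,6}->{}; V {3,4,5}->{}; Z {2,3,5}->{}
So after all 4 constraints: D(X) = {2,3,4,5,6}

Answer: {2,3,4,5,6}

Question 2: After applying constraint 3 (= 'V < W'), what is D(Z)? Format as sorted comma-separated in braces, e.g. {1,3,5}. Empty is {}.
Constraint 1 (X != Z) on D(X)={2,3,4,5,6} D(Z)={2,3,5,6}: no change
Constraint 2 (Z < V) on D(Z)={2,3,5,6} D(V)={2,3,4,5,6}: Z {2,3,5,6}->{2,3,5}; V {2,3,4,5,6}->{3,4,5,6}
Constraint 3 (V < W) on D(V)={3,4,5,6} D(W)={3,4,5,6}: V {3,4,5,6}->{3,4,5}; W {3,4,5,6}->{4,5,6}
So after constraint 3: D(Z) = {2,3,5}

Answer: {2,3,5}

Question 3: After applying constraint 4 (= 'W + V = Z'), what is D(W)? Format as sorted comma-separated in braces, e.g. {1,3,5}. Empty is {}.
Constraint 1 (X != Z) on D(X)={2,3,4,5,6} D(Z)={2,3,5,6}: no change
Constraint 2 (Z < V) on D(Z)={2,3,5,6} D(V)={2,3,4,5,6}: Z {2,3,5,6}->{2,3,5}; V {2,3,4,5,6}->{3,4,5,6}
Constraint 3 (V < W) on D(V)={3,4,5,6} D(W)={3,4,5,6}: V {3,4,5,6}->{3,4,5}; W {3,4,5,6}->{4,5,6}
Constraint 4 (W + V = Z) on D(W)={4,5,6} D(V)={3,4,5} D(Z)={2,3,5}: W {4,5,6}->{}; V {3,4,5}->{}; Z {2,3,5}->{}
So after constraint 4: D(W) = {}

Answer: {}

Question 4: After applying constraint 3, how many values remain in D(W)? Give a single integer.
Answer: 3

Derivation:
Constraint 1 (X != Z) on D(X)={2,3,4,5,6} D(Z)={2,3,5,6}: no change
Constraint 2 (Z < V) on D(Z)={2,3,5,6} D(V)={2,3,4,5,6}: Z {2,3,5,6}->{2,3,5}; V {2,3,4,5,6}->{3,4,5,6}
Constraint 3 (V < W) on D(V)={3,4,5,6} D(W)={3,4,5,6}: V {3,4,5,6}->{3,4,5}; W {3,4,5,6}->{4,5,6}
So after constraint 3: D(W)={4,5,6}, size = 3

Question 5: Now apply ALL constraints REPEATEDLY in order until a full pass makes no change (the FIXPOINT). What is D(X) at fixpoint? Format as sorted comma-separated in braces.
Answer: {}

Derivation:
pass 0 (initial): D(X)={2,3,4,5,6}
pass 1: V {2,3,4,5,6}->{}; W {3,4,5,6}->{}; Z {2,3,5,6}->{}
pass 2: X {2,3,4,5,6}->{}
pass 3: no change
Fixpoint after 3 passes: D(X) = {}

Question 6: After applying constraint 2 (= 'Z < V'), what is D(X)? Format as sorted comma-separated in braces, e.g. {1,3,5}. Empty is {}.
Constraint 1 (X != Z) on D(X)={2,3,4,5,6} D(Z)={2,3,5,6}: no change
Constraint 2 (Z < V) on D(Z)={2,3,5,6} D(V)={2,3,4,5,6}: Z {2,3,5,6}->{2,3,5}; V {2,3,4,5,6}->{3,4,5,6}
So after constraint 2: D(X) = {2,3,4,5,6}

Answer: {2,3,4,5,6}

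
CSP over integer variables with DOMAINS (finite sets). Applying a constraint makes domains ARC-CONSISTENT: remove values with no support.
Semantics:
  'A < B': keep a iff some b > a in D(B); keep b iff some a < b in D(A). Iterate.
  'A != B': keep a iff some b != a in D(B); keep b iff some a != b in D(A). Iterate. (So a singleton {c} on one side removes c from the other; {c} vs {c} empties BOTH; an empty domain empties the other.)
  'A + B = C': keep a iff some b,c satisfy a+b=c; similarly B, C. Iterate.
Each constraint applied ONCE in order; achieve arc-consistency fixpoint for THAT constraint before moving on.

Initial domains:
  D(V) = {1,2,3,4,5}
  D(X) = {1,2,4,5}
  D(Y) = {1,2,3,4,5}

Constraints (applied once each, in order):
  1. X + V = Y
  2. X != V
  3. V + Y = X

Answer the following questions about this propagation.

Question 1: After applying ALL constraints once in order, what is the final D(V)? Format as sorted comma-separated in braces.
Answer: {1,2}

Derivation:
Constraint 1 (X + V = Y) on D(X)={1,2,4,5} D(V)={1,2,3,4,5} D(Y)={1,2,3,4,5}: X {1,2,4,5}->{1,2,4}; V {1,2,3,4,5}->{1,2,3,4}; Y {1,2,3,4,5}->{2,3,4,5}
Constraint 2 (X != V) on D(X)={1,2,4} D(V)={1,2,3,4}: no change
Constraint 3 (V + Y = X) on D(V)={1,2,3,4} D(Y)={2,3,4,5} D(X)={1,2,4}: V {1,2,3,4}->{1,2}; Y {2,3,4,5}->{2,3}; X {1,2,4}->{4}
So after all 3 constraints: D(V) = {1,2}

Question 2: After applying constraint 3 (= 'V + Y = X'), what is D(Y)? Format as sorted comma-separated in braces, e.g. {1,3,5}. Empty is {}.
Answer: {2,3}

Derivation:
Constraint 1 (X + V = Y) on D(X)={1,2,4,5} D(V)={1,2,3,4,5} D(Y)={1,2,3,4,5}: X {1,2,4,5}->{1,2,4}; V {1,2,3,4,5}->{1,2,3,4}; Y {1,2,3,4,5}->{2,3,4,5}
Constraint 2 (X != V) on D(X)={1,2,4} D(V)={1,2,3,4}: no change
Constraint 3 (V + Y = X) on D(V)={1,2,3,4} D(Y)={2,3,4,5} D(X)={1,2,4}: V {1,2,3,4}->{1,2}; Y {2,3,4,5}->{2,3}; X {1,2,4}->{4}
So after constraint 3: D(Y) = {2,3}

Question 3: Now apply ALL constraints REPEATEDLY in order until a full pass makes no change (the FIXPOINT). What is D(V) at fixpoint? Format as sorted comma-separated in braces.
pass 0 (initial): D(V)={1,2,3,4,5}
pass 1: V {1,2,3,4,5}->{1,2}; X {1,2,4,5}->{4}; Y {1,2,3,4,5}->{2,3}
pass 2: V {1,2}->{}; X {4}->{}; Y {2,3}->{}
pass 3: no change
Fixpoint after 3 passes: D(V) = {}

Answer: {}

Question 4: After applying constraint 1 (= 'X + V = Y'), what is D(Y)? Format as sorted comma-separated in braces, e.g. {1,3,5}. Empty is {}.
Constraint 1 (X + V = Y) on D(X)={1,2,4,5} D(V)={1,2,3,4,5} D(Y)={1,2,3,4,5}: X {1,2,4,5}->{1,2,4}; V {1,2,3,4,5}->{1,2,3,4}; Y {1,2,3,4,5}->{2,3,4,5}
So after constraint 1: D(Y) = {2,3,4,5}

Answer: {2,3,4,5}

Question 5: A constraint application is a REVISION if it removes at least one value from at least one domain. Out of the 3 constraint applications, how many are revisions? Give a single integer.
Constraint 1 (X + V = Y) on D(X)={1,2,4,5} D(V)={1,2,3,4,5} D(Y)={1,2,3,4,5}: X {1,2,4,5}->{1,2,4}; V {1,2,3,4,5}->{1,2,3,4}; Y {1,2,3,4,5}->{2,3,4,5} => REVISION
Constraint 2 (X != V) on D(X)={1,2,4} D(V)={1,2,3,4}: no change => not a revision
Constraint 3 (V + Y = X) on D(V)={1,2,3,4} D(Y)={2,3,4,5} D(X)={1,2,4}: V {1,2,3,4}->{1,2}; Y {2,3,4,5}->{2,3}; X {1,2,4}->{4} => REVISION
Total revisions = 2

Answer: 2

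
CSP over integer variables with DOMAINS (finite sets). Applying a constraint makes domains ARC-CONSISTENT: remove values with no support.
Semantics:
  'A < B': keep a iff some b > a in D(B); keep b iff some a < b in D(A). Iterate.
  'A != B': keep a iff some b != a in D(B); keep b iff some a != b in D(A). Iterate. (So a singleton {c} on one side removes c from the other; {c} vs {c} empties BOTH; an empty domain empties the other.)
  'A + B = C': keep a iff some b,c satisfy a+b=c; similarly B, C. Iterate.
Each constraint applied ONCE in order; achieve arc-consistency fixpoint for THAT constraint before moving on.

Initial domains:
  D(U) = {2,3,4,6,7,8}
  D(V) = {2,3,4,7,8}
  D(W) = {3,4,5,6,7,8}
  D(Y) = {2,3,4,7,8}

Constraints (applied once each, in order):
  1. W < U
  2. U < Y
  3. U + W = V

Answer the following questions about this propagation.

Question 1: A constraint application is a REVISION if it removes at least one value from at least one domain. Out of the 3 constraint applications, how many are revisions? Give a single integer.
Answer: 3

Derivation:
Constraint 1 (W < U) on D(W)={3,4,5,6,7,8} D(U)={2,3,4,6,7,8}: W {3,4,5,6,7,8}->{3,4,5,6,7}; U {2,3,4,6,7,8}->{4,6,7,8} => REVISION
Constraint 2 (U < Y) on D(U)={4,6,7,8} D(Y)={2,3,4,7,8}: U {4,6,7,8}->{4,6,7}; Y {2,3,4,7,8}->{7,8} => REVISION
Constraint 3 (U + W = V) on D(U)={4,6,7} D(W)={3,4,5,6,7} D(V)={2,3,4,7,8}: U {4,6,7}->{4}; W {3,4,5,6,7}->{3,4}; V {2,3,4,7,8}->{7,8} => REVISION
Total revisions = 3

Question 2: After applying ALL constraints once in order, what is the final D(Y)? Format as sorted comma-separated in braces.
Answer: {7,8}

Derivation:
Constraint 1 (W < U) on D(W)={3,4,5,6,7,8} D(U)={2,3,4,6,7,8}: W {3,4,5,6,7,8}->{3,4,5,6,7}; U {2,3,4,6,7,8}->{4,6,7,8}
Constraint 2 (U < Y) on D(U)={4,6,7,8} D(Y)={2,3,4,7,8}: U {4,6,7,8}->{4,6,7}; Y {2,3,4,7,8}->{7,8}
Constraint 3 (U + W = V) on D(U)={4,6,7} D(W)={3,4,5,6,7} D(V)={2,3,4,7,8}: U {4,6,7}->{4}; W {3,4,5,6,7}->{3,4}; V {2,3,4,7,8}->{7,8}
So after all 3 constraints: D(Y) = {7,8}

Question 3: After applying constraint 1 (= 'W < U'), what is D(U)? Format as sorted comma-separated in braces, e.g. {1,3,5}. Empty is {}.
Constraint 1 (W < U) on D(W)={3,4,5,6,7,8} D(U)={2,3,4,6,7,8}: W {3,4,5,6,7,8}->{3,4,5,6,7}; U {2,3,4,6,7,8}->{4,6,7,8}
So after constraint 1: D(U) = {4,6,7,8}

Answer: {4,6,7,8}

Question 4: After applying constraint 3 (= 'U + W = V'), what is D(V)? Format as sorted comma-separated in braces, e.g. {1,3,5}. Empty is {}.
Constraint 1 (W < U) on D(W)={3,4,5,6,7,8} D(U)={2,3,4,6,7,8}: W {3,4,5,6,7,8}->{3,4,5,6,7}; U {2,3,4,6,7,8}->{4,6,7,8}
Constraint 2 (U < Y) on D(U)={4,6,7,8} D(Y)={2,3,4,7,8}: U {4,6,7,8}->{4,6,7}; Y {2,3,4,7,8}->{7,8}
Constraint 3 (U + W = V) on D(U)={4,6,7} D(W)={3,4,5,6,7} D(V)={2,3,4,7,8}: U {4,6,7}->{4}; W {3,4,5,6,7}->{3,4}; V {2,3,4,7,8}->{7,8}
So after constraint 3: D(V) = {7,8}

Answer: {7,8}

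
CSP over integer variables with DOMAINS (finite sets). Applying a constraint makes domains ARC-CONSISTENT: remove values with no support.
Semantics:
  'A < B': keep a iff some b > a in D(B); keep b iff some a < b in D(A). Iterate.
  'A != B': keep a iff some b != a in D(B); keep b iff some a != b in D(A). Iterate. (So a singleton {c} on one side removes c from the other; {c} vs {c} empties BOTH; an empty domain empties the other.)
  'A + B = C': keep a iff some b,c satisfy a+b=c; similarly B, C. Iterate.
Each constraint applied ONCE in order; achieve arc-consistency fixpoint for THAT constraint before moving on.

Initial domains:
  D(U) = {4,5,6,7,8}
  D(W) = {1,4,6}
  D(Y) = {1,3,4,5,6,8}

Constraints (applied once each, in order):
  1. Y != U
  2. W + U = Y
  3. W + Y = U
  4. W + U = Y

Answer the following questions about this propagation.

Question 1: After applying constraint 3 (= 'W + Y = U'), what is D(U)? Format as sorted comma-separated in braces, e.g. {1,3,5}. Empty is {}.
Constraint 1 (Y != U) on D(Y)={1,3,4,5,6,8} D(U)={4,5,6,7,8}: no change
Constraint 2 (W + U = Y) on D(W)={1,4,6} D(U)={4,5,6,7,8} D(Y)={1,3,4,5,6,8}: W {1,4,6}->{1,4}; U {4,5,6,7,8}->{4,5,7}; Y {1,3,4,5,6,8}->{5,6,8}
Constraint 3 (W + Y = U) on D(W)={1,4} D(Y)={5,6,8} D(U)={4,5,7}: W {1,4}->{1}; Y {5,6,8}->{6}; U {4,5,7}->{7}
So after constraint 3: D(U) = {7}

Answer: {7}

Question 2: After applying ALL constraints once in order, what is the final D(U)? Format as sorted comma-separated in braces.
Constraint 1 (Y != U) on D(Y)={1,3,4,5,6,8} D(U)={4,5,6,7,8}: no change
Constraint 2 (W + U = Y) on D(W)={1,4,6} D(U)={4,5,6,7,8} D(Y)={1,3,4,5,6,8}: W {1,4,6}->{1,4}; U {4,5,6,7,8}->{4,5,7}; Y {1,3,4,5,6,8}->{5,6,8}
Constraint 3 (W + Y = U) on D(W)={1,4} D(Y)={5,6,8} D(U)={4,5,7}: W {1,4}->{1}; Y {5,6,8}->{6}; U {4,5,7}->{7}
Constraint 4 (W + U = Y) on D(W)={1} D(U)={7} D(Y)={6}: W {1}->{}; U {7}->{}; Y {6}->{}
So after all 4 constraints: D(U) = {}

Answer: {}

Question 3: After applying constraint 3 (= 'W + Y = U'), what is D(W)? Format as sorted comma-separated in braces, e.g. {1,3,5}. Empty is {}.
Answer: {1}

Derivation:
Constraint 1 (Y != U) on D(Y)={1,3,4,5,6,8} D(U)={4,5,6,7,8}: no change
Constraint 2 (W + U = Y) on D(W)={1,4,6} D(U)={4,5,6,7,8} D(Y)={1,3,4,5,6,8}: W {1,4,6}->{1,4}; U {4,5,6,7,8}->{4,5,7}; Y {1,3,4,5,6,8}->{5,6,8}
Constraint 3 (W + Y = U) on D(W)={1,4} D(Y)={5,6,8} D(U)={4,5,7}: W {1,4}->{1}; Y {5,6,8}->{6}; U {4,5,7}->{7}
So after constraint 3: D(W) = {1}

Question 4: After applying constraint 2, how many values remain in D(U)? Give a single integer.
Answer: 3

Derivation:
Constraint 1 (Y != U) on D(Y)={1,3,4,5,6,8} D(U)={4,5,6,7,8}: no change
Constraint 2 (W + U = Y) on D(W)={1,4,6} D(U)={4,5,6,7,8} D(Y)={1,3,4,5,6,8}: W {1,4,6}->{1,4}; U {4,5,6,7,8}->{4,5,7}; Y {1,3,4,5,6,8}->{5,6,8}
So after constraint 2: D(U)={4,5,7}, size = 3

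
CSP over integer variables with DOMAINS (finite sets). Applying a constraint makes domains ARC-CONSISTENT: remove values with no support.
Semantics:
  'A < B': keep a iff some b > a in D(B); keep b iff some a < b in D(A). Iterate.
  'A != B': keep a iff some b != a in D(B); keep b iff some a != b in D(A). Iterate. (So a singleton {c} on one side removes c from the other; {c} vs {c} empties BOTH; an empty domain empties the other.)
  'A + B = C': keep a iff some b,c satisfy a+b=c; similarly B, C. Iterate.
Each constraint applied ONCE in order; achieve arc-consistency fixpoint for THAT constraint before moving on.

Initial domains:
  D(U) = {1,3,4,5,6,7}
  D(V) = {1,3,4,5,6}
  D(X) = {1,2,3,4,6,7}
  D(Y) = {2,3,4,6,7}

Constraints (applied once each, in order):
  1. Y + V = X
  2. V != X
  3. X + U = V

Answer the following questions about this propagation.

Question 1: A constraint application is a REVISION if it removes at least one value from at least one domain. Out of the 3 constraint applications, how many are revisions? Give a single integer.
Answer: 2

Derivation:
Constraint 1 (Y + V = X) on D(Y)={2,3,4,6,7} D(V)={1,3,4,5,6} D(X)={1,2,3,4,6,7}: Y {2,3,4,6,7}->{2,3,4,6}; V {1,3,4,5,6}->{1,3,4,5}; X {1,2,3,4,6,7}->{3,4,6,7} => REVISION
Constraint 2 (V != X) on D(V)={1,3,4,5} D(X)={3,4,6,7}: no change => not a revision
Constraint 3 (X + U = V) on D(X)={3,4,6,7} D(U)={1,3,4,5,6,7} D(V)={1,3,4,5}: X {3,4,6,7}->{3,4}; U {1,3,4,5,6,7}->{1}; V {1,3,4,5}->{4,5} => REVISION
Total revisions = 2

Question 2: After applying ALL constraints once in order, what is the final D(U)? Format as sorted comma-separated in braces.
Constraint 1 (Y + V = X) on D(Y)={2,3,4,6,7} D(V)={1,3,4,5,6} D(X)={1,2,3,4,6,7}: Y {2,3,4,6,7}->{2,3,4,6}; V {1,3,4,5,6}->{1,3,4,5}; X {1,2,3,4,6,7}->{3,4,6,7}
Constraint 2 (V != X) on D(V)={1,3,4,5} D(X)={3,4,6,7}: no change
Constraint 3 (X + U = V) on D(X)={3,4,6,7} D(U)={1,3,4,5,6,7} D(V)={1,3,4,5}: X {3,4,6,7}->{3,4}; U {1,3,4,5,6,7}->{1}; V {1,3,4,5}->{4,5}
So after all 3 constraints: D(U) = {1}

Answer: {1}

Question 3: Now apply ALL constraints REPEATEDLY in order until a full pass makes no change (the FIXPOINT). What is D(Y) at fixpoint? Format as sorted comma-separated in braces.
Answer: {}

Derivation:
pass 0 (initial): D(Y)={2,3,4,6,7}
pass 1: U {1,3,4,5,6,7}->{1}; V {1,3,4,5,6}->{4,5}; X {1,2,3,4,6,7}->{3,4}; Y {2,3,4,6,7}->{2,3,4,6}
pass 2: U {1}->{}; V {4,5}->{}; X {3,4}->{}; Y {2,3,4,6}->{}
pass 3: no change
Fixpoint after 3 passes: D(Y) = {}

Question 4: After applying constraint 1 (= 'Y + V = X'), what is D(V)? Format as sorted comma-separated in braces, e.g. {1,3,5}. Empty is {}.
Constraint 1 (Y + V = X) on D(Y)={2,3,4,6,7} D(V)={1,3,4,5,6} D(X)={1,2,3,4,6,7}: Y {2,3,4,6,7}->{2,3,4,6}; V {1,3,4,5,6}->{1,3,4,5}; X {1,2,3,4,6,7}->{3,4,6,7}
So after constraint 1: D(V) = {1,3,4,5}

Answer: {1,3,4,5}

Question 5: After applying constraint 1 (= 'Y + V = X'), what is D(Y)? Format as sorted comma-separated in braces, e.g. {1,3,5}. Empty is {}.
Constraint 1 (Y + V = X) on D(Y)={2,3,4,6,7} D(V)={1,3,4,5,6} D(X)={1,2,3,4,6,7}: Y {2,3,4,6,7}->{2,3,4,6}; V {1,3,4,5,6}->{1,3,4,5}; X {1,2,3,4,6,7}->{3,4,6,7}
So after constraint 1: D(Y) = {2,3,4,6}

Answer: {2,3,4,6}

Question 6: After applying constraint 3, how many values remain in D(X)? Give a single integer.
Answer: 2

Derivation:
Constraint 1 (Y + V = X) on D(Y)={2,3,4,6,7} D(V)={1,3,4,5,6} D(X)={1,2,3,4,6,7}: Y {2,3,4,6,7}->{2,3,4,6}; V {1,3,4,5,6}->{1,3,4,5}; X {1,2,3,4,6,7}->{3,4,6,7}
Constraint 2 (V != X) on D(V)={1,3,4,5} D(X)={3,4,6,7}: no change
Constraint 3 (X + U = V) on D(X)={3,4,6,7} D(U)={1,3,4,5,6,7} D(V)={1,3,4,5}: X {3,4,6,7}->{3,4}; U {1,3,4,5,6,7}->{1}; V {1,3,4,5}->{4,5}
So after constraint 3: D(X)={3,4}, size = 2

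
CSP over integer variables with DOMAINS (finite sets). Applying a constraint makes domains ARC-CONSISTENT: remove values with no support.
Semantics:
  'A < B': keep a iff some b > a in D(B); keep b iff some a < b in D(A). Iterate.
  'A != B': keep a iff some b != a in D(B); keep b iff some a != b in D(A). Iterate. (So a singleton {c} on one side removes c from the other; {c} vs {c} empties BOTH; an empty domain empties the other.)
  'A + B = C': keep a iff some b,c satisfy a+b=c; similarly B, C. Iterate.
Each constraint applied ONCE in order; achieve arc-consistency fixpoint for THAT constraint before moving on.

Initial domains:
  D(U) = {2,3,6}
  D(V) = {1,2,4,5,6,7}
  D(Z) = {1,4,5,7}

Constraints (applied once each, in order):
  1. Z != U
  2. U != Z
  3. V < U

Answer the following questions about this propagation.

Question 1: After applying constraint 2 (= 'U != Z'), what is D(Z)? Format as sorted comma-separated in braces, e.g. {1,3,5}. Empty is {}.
Answer: {1,4,5,7}

Derivation:
Constraint 1 (Z != U) on D(Z)={1,4,5,7} D(U)={2,3,6}: no change
Constraint 2 (U != Z) on D(U)={2,3,6} D(Z)={1,4,5,7}: no change
So after constraint 2: D(Z) = {1,4,5,7}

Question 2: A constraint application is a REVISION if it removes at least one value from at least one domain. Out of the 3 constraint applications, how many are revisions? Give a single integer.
Answer: 1

Derivation:
Constraint 1 (Z != U) on D(Z)={1,4,5,7} D(U)={2,3,6}: no change => not a revision
Constraint 2 (U != Z) on D(U)={2,3,6} D(Z)={1,4,5,7}: no change => not a revision
Constraint 3 (V < U) on D(V)={1,2,4,5,6,7} D(U)={2,3,6}: V {1,2,4,5,6,7}->{1,2,4,5} => REVISION
Total revisions = 1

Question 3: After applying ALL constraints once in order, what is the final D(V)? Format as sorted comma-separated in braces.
Answer: {1,2,4,5}

Derivation:
Constraint 1 (Z != U) on D(Z)={1,4,5,7} D(U)={2,3,6}: no change
Constraint 2 (U != Z) on D(U)={2,3,6} D(Z)={1,4,5,7}: no change
Constraint 3 (V < U) on D(V)={1,2,4,5,6,7} D(U)={2,3,6}: V {1,2,4,5,6,7}->{1,2,4,5}
So after all 3 constraints: D(V) = {1,2,4,5}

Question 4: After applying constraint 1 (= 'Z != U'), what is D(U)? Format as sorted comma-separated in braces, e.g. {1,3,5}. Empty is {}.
Constraint 1 (Z != U) on D(Z)={1,4,5,7} D(U)={2,3,6}: no change
So after constraint 1: D(U) = {2,3,6}

Answer: {2,3,6}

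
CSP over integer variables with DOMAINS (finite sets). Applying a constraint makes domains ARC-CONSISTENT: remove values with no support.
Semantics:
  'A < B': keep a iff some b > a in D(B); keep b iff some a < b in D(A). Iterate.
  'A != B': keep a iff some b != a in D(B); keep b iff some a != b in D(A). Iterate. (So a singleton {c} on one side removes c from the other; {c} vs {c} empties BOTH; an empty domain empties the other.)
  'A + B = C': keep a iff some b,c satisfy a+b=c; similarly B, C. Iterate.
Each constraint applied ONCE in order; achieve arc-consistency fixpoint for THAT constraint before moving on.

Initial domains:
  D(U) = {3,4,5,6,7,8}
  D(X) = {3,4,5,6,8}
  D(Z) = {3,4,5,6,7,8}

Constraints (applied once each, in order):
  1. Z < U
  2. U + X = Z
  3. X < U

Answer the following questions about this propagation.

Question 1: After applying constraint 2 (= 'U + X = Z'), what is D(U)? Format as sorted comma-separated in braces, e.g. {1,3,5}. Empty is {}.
Answer: {4}

Derivation:
Constraint 1 (Z < U) on D(Z)={3,4,5,6,7,8} D(U)={3,4,5,6,7,8}: Z {3,4,5,6,7,8}->{3,4,5,6,7}; U {3,4,5,6,7,8}->{4,5,6,7,8}
Constraint 2 (U + X = Z) on D(U)={4,5,6,7,8} D(X)={3,4,5,6,8} D(Z)={3,4,5,6,7}: U {4,5,6,7,8}->{4}; X {3,4,5,6,8}->{3}; Z {3,4,5,6,7}->{7}
So after constraint 2: D(U) = {4}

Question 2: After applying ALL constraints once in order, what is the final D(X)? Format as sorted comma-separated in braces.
Constraint 1 (Z < U) on D(Z)={3,4,5,6,7,8} D(U)={3,4,5,6,7,8}: Z {3,4,5,6,7,8}->{3,4,5,6,7}; U {3,4,5,6,7,8}->{4,5,6,7,8}
Constraint 2 (U + X = Z) on D(U)={4,5,6,7,8} D(X)={3,4,5,6,8} D(Z)={3,4,5,6,7}: U {4,5,6,7,8}->{4}; X {3,4,5,6,8}->{3}; Z {3,4,5,6,7}->{7}
Constraint 3 (X < U) on D(X)={3} D(U)={4}: no change
So after all 3 constraints: D(X) = {3}

Answer: {3}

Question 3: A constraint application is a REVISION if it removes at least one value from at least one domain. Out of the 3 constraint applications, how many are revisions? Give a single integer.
Constraint 1 (Z < U) on D(Z)={3,4,5,6,7,8} D(U)={3,4,5,6,7,8}: Z {3,4,5,6,7,8}->{3,4,5,6,7}; U {3,4,5,6,7,8}->{4,5,6,7,8} => REVISION
Constraint 2 (U + X = Z) on D(U)={4,5,6,7,8} D(X)={3,4,5,6,8} D(Z)={3,4,5,6,7}: U {4,5,6,7,8}->{4}; X {3,4,5,6,8}->{3}; Z {3,4,5,6,7}->{7} => REVISION
Constraint 3 (X < U) on D(X)={3} D(U)={4}: no change => not a revision
Total revisions = 2

Answer: 2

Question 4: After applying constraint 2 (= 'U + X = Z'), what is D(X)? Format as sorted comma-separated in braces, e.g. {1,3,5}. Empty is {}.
Answer: {3}

Derivation:
Constraint 1 (Z < U) on D(Z)={3,4,5,6,7,8} D(U)={3,4,5,6,7,8}: Z {3,4,5,6,7,8}->{3,4,5,6,7}; U {3,4,5,6,7,8}->{4,5,6,7,8}
Constraint 2 (U + X = Z) on D(U)={4,5,6,7,8} D(X)={3,4,5,6,8} D(Z)={3,4,5,6,7}: U {4,5,6,7,8}->{4}; X {3,4,5,6,8}->{3}; Z {3,4,5,6,7}->{7}
So after constraint 2: D(X) = {3}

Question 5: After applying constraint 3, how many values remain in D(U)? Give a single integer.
Answer: 1

Derivation:
Constraint 1 (Z < U) on D(Z)={3,4,5,6,7,8} D(U)={3,4,5,6,7,8}: Z {3,4,5,6,7,8}->{3,4,5,6,7}; U {3,4,5,6,7,8}->{4,5,6,7,8}
Constraint 2 (U + X = Z) on D(U)={4,5,6,7,8} D(X)={3,4,5,6,8} D(Z)={3,4,5,6,7}: U {4,5,6,7,8}->{4}; X {3,4,5,6,8}->{3}; Z {3,4,5,6,7}->{7}
Constraint 3 (X < U) on D(X)={3} D(U)={4}: no change
So after constraint 3: D(U)={4}, size = 1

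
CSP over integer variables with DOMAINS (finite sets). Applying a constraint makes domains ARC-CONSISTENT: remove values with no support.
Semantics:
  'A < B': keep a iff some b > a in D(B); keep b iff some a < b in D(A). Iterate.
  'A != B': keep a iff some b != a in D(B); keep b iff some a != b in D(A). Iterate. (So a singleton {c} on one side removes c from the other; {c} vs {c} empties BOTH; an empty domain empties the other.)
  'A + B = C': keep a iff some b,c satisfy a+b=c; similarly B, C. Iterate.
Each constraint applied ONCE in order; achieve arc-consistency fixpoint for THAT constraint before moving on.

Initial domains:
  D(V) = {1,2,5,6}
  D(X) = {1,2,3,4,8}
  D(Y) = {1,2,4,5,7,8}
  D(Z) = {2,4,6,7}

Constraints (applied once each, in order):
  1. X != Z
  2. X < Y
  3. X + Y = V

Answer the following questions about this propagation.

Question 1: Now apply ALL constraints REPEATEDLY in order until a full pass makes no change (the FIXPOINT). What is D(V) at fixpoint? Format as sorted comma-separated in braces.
Answer: {5,6}

Derivation:
pass 0 (initial): D(V)={1,2,5,6}
pass 1: V {1,2,5,6}->{5,6}; X {1,2,3,4,8}->{1,2,3,4}; Y {1,2,4,5,7,8}->{2,4,5}
pass 2: no change
Fixpoint after 2 passes: D(V) = {5,6}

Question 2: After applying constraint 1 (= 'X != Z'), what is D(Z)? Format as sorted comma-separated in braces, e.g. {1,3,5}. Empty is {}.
Constraint 1 (X != Z) on D(X)={1,2,3,4,8} D(Z)={2,4,6,7}: no change
So after constraint 1: D(Z) = {2,4,6,7}

Answer: {2,4,6,7}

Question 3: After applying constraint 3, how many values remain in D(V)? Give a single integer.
Answer: 2

Derivation:
Constraint 1 (X != Z) on D(X)={1,2,3,4,8} D(Z)={2,4,6,7}: no change
Constraint 2 (X < Y) on D(X)={1,2,3,4,8} D(Y)={1,2,4,5,7,8}: X {1,2,3,4,8}->{1,2,3,4}; Y {1,2,4,5,7,8}->{2,4,5,7,8}
Constraint 3 (X + Y = V) on D(X)={1,2,3,4} D(Y)={2,4,5,7,8} D(V)={1,2,5,6}: Y {2,4,5,7,8}->{2,4,5}; V {1,2,5,6}->{5,6}
So after constraint 3: D(V)={5,6}, size = 2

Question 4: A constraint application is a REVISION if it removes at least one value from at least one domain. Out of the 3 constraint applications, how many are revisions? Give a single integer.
Answer: 2

Derivation:
Constraint 1 (X != Z) on D(X)={1,2,3,4,8} D(Z)={2,4,6,7}: no change => not a revision
Constraint 2 (X < Y) on D(X)={1,2,3,4,8} D(Y)={1,2,4,5,7,8}: X {1,2,3,4,8}->{1,2,3,4}; Y {1,2,4,5,7,8}->{2,4,5,7,8} => REVISION
Constraint 3 (X + Y = V) on D(X)={1,2,3,4} D(Y)={2,4,5,7,8} D(V)={1,2,5,6}: Y {2,4,5,7,8}->{2,4,5}; V {1,2,5,6}->{5,6} => REVISION
Total revisions = 2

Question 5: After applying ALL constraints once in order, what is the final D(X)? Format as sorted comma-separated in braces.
Answer: {1,2,3,4}

Derivation:
Constraint 1 (X != Z) on D(X)={1,2,3,4,8} D(Z)={2,4,6,7}: no change
Constraint 2 (X < Y) on D(X)={1,2,3,4,8} D(Y)={1,2,4,5,7,8}: X {1,2,3,4,8}->{1,2,3,4}; Y {1,2,4,5,7,8}->{2,4,5,7,8}
Constraint 3 (X + Y = V) on D(X)={1,2,3,4} D(Y)={2,4,5,7,8} D(V)={1,2,5,6}: Y {2,4,5,7,8}->{2,4,5}; V {1,2,5,6}->{5,6}
So after all 3 constraints: D(X) = {1,2,3,4}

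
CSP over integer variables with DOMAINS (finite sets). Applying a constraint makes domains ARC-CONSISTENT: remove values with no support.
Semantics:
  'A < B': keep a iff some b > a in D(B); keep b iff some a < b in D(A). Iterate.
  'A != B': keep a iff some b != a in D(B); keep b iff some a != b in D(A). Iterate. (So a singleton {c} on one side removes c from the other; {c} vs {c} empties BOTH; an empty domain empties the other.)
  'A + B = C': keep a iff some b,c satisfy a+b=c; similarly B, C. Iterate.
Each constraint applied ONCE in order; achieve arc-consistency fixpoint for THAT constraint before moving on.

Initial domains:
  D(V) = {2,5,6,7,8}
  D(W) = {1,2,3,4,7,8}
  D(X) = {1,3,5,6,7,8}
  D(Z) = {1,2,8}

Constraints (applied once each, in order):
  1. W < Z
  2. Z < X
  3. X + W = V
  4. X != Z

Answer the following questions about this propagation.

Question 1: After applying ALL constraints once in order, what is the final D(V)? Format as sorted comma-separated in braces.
Constraint 1 (W < Z) on D(W)={1,2,3,4,7,8} D(Z)={1,2,8}: W {1,2,3,4,7,8}->{1,2,3,4,7}; Z {1,2,8}->{2,8}
Constraint 2 (Z < X) on D(Z)={2,8} D(X)={1,3,5,6,7,8}: Z {2,8}->{2}; X {1,3,5,6,7,8}->{3,5,6,7,8}
Constraint 3 (X + W = V) on D(X)={3,5,6,7,8} D(W)={1,2,3,4,7} D(V)={2,5,6,7,8}: X {3,5,6,7,8}->{3,5,6,7}; W {1,2,3,4,7}->{1,2,3,4}; V {2,5,6,7,8}->{5,6,7,8}
Constraint 4 (X != Z) on D(X)={3,5,6,7} D(Z)={2}: no change
So after all 4 constraints: D(V) = {5,6,7,8}

Answer: {5,6,7,8}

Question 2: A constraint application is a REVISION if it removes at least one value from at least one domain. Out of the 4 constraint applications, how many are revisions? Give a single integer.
Answer: 3

Derivation:
Constraint 1 (W < Z) on D(W)={1,2,3,4,7,8} D(Z)={1,2,8}: W {1,2,3,4,7,8}->{1,2,3,4,7}; Z {1,2,8}->{2,8} => REVISION
Constraint 2 (Z < X) on D(Z)={2,8} D(X)={1,3,5,6,7,8}: Z {2,8}->{2}; X {1,3,5,6,7,8}->{3,5,6,7,8} => REVISION
Constraint 3 (X + W = V) on D(X)={3,5,6,7,8} D(W)={1,2,3,4,7} D(V)={2,5,6,7,8}: X {3,5,6,7,8}->{3,5,6,7}; W {1,2,3,4,7}->{1,2,3,4}; V {2,5,6,7,8}->{5,6,7,8} => REVISION
Constraint 4 (X != Z) on D(X)={3,5,6,7} D(Z)={2}: no change => not a revision
Total revisions = 3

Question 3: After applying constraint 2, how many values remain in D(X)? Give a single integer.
Answer: 5

Derivation:
Constraint 1 (W < Z) on D(W)={1,2,3,4,7,8} D(Z)={1,2,8}: W {1,2,3,4,7,8}->{1,2,3,4,7}; Z {1,2,8}->{2,8}
Constraint 2 (Z < X) on D(Z)={2,8} D(X)={1,3,5,6,7,8}: Z {2,8}->{2}; X {1,3,5,6,7,8}->{3,5,6,7,8}
So after constraint 2: D(X)={3,5,6,7,8}, size = 5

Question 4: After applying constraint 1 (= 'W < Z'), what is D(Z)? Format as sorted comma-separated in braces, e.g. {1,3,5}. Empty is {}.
Answer: {2,8}

Derivation:
Constraint 1 (W < Z) on D(W)={1,2,3,4,7,8} D(Z)={1,2,8}: W {1,2,3,4,7,8}->{1,2,3,4,7}; Z {1,2,8}->{2,8}
So after constraint 1: D(Z) = {2,8}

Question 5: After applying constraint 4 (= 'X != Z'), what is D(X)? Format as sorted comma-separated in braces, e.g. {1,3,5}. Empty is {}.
Answer: {3,5,6,7}

Derivation:
Constraint 1 (W < Z) on D(W)={1,2,3,4,7,8} D(Z)={1,2,8}: W {1,2,3,4,7,8}->{1,2,3,4,7}; Z {1,2,8}->{2,8}
Constraint 2 (Z < X) on D(Z)={2,8} D(X)={1,3,5,6,7,8}: Z {2,8}->{2}; X {1,3,5,6,7,8}->{3,5,6,7,8}
Constraint 3 (X + W = V) on D(X)={3,5,6,7,8} D(W)={1,2,3,4,7} D(V)={2,5,6,7,8}: X {3,5,6,7,8}->{3,5,6,7}; W {1,2,3,4,7}->{1,2,3,4}; V {2,5,6,7,8}->{5,6,7,8}
Constraint 4 (X != Z) on D(X)={3,5,6,7} D(Z)={2}: no change
So after constraint 4: D(X) = {3,5,6,7}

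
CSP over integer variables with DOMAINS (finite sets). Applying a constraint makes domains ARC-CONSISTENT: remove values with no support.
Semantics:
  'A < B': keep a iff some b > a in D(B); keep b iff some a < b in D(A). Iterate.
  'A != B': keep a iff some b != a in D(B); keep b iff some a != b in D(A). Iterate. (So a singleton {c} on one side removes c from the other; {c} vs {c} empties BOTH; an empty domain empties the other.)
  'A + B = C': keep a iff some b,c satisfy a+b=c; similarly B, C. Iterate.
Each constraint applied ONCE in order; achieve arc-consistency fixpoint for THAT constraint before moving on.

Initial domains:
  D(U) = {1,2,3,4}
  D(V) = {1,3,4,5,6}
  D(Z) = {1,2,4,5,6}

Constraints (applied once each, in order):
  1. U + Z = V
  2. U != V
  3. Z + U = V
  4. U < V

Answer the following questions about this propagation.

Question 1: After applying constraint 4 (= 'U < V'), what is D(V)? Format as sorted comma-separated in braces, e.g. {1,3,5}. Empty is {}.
Answer: {3,4,5,6}

Derivation:
Constraint 1 (U + Z = V) on D(U)={1,2,3,4} D(Z)={1,2,4,5,6} D(V)={1,3,4,5,6}: Z {1,2,4,5,6}->{1,2,4,5}; V {1,3,4,5,6}->{3,4,5,6}
Constraint 2 (U != V) on D(U)={1,2,3,4} D(V)={3,4,5,6}: no change
Constraint 3 (Z + U = V) on D(Z)={1,2,4,5} D(U)={1,2,3,4} D(V)={3,4,5,6}: no change
Constraint 4 (U < V) on D(U)={1,2,3,4} D(V)={3,4,5,6}: no change
So after constraint 4: D(V) = {3,4,5,6}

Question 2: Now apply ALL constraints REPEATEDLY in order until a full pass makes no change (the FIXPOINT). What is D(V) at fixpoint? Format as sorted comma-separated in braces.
Answer: {3,4,5,6}

Derivation:
pass 0 (initial): D(V)={1,3,4,5,6}
pass 1: V {1,3,4,5,6}->{3,4,5,6}; Z {1,2,4,5,6}->{1,2,4,5}
pass 2: no change
Fixpoint after 2 passes: D(V) = {3,4,5,6}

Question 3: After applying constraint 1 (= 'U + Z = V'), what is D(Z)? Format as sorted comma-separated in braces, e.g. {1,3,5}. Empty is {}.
Constraint 1 (U + Z = V) on D(U)={1,2,3,4} D(Z)={1,2,4,5,6} D(V)={1,3,4,5,6}: Z {1,2,4,5,6}->{1,2,4,5}; V {1,3,4,5,6}->{3,4,5,6}
So after constraint 1: D(Z) = {1,2,4,5}

Answer: {1,2,4,5}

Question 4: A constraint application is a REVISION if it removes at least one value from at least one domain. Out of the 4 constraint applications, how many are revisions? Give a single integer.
Constraint 1 (U + Z = V) on D(U)={1,2,3,4} D(Z)={1,2,4,5,6} D(V)={1,3,4,5,6}: Z {1,2,4,5,6}->{1,2,4,5}; V {1,3,4,5,6}->{3,4,5,6} => REVISION
Constraint 2 (U != V) on D(U)={1,2,3,4} D(V)={3,4,5,6}: no change => not a revision
Constraint 3 (Z + U = V) on D(Z)={1,2,4,5} D(U)={1,2,3,4} D(V)={3,4,5,6}: no change => not a revision
Constraint 4 (U < V) on D(U)={1,2,3,4} D(V)={3,4,5,6}: no change => not a revision
Total revisions = 1

Answer: 1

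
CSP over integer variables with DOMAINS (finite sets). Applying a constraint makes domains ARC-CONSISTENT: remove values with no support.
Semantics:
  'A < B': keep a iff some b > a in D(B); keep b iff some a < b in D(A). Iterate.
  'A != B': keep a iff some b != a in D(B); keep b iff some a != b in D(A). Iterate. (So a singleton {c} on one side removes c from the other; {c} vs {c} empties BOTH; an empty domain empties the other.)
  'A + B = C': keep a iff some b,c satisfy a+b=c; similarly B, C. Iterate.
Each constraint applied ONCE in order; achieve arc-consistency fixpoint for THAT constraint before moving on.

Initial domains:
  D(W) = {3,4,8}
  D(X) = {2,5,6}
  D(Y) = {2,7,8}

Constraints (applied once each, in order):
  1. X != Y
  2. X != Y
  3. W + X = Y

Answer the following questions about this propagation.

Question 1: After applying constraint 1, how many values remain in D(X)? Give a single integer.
Constraint 1 (X != Y) on D(X)={2,5,6} D(Y)={2,7,8}: no change
So after constraint 1: D(X)={2,5,6}, size = 3

Answer: 3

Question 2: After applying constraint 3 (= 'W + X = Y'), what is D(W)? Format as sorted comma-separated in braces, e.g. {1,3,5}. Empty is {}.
Answer: {3}

Derivation:
Constraint 1 (X != Y) on D(X)={2,5,6} D(Y)={2,7,8}: no change
Constraint 2 (X != Y) on D(X)={2,5,6} D(Y)={2,7,8}: no change
Constraint 3 (W + X = Y) on D(W)={3,4,8} D(X)={2,5,6} D(Y)={2,7,8}: W {3,4,8}->{3}; X {2,5,6}->{5}; Y {2,7,8}->{8}
So after constraint 3: D(W) = {3}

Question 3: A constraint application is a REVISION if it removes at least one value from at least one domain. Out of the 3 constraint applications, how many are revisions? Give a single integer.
Constraint 1 (X != Y) on D(X)={2,5,6} D(Y)={2,7,8}: no change => not a revision
Constraint 2 (X != Y) on D(X)={2,5,6} D(Y)={2,7,8}: no change => not a revision
Constraint 3 (W + X = Y) on D(W)={3,4,8} D(X)={2,5,6} D(Y)={2,7,8}: W {3,4,8}->{3}; X {2,5,6}->{5}; Y {2,7,8}->{8} => REVISION
Total revisions = 1

Answer: 1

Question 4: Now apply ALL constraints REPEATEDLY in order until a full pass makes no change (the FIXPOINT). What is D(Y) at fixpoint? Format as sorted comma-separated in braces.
pass 0 (initial): D(Y)={2,7,8}
pass 1: W {3,4,8}->{3}; X {2,5,6}->{5}; Y {2,7,8}->{8}
pass 2: no change
Fixpoint after 2 passes: D(Y) = {8}

Answer: {8}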